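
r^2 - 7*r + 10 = (r - 5)*(r - 2)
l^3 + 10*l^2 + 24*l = l*(l + 4)*(l + 6)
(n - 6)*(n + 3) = n^2 - 3*n - 18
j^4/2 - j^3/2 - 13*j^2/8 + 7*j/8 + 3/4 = (j/2 + 1/4)*(j - 2)*(j - 1)*(j + 3/2)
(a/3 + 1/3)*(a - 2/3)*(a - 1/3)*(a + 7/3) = a^4/3 + 7*a^3/9 - 7*a^2/27 - 43*a/81 + 14/81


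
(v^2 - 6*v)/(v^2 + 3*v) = (v - 6)/(v + 3)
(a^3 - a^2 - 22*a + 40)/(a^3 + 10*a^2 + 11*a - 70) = (a - 4)/(a + 7)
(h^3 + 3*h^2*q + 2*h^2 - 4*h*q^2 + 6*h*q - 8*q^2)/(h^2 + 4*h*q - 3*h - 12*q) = (h^2 - h*q + 2*h - 2*q)/(h - 3)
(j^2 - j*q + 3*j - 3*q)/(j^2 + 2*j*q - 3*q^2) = (j + 3)/(j + 3*q)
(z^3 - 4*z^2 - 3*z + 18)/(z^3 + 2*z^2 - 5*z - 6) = (z^3 - 4*z^2 - 3*z + 18)/(z^3 + 2*z^2 - 5*z - 6)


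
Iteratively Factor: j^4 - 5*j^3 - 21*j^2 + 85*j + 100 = (j - 5)*(j^3 - 21*j - 20) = (j - 5)^2*(j^2 + 5*j + 4) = (j - 5)^2*(j + 4)*(j + 1)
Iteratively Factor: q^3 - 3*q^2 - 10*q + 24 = (q + 3)*(q^2 - 6*q + 8) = (q - 4)*(q + 3)*(q - 2)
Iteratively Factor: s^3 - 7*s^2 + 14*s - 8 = (s - 1)*(s^2 - 6*s + 8) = (s - 2)*(s - 1)*(s - 4)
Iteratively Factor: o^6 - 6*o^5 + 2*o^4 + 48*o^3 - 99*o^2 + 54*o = (o - 3)*(o^5 - 3*o^4 - 7*o^3 + 27*o^2 - 18*o) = o*(o - 3)*(o^4 - 3*o^3 - 7*o^2 + 27*o - 18) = o*(o - 3)*(o + 3)*(o^3 - 6*o^2 + 11*o - 6) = o*(o - 3)^2*(o + 3)*(o^2 - 3*o + 2) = o*(o - 3)^2*(o - 1)*(o + 3)*(o - 2)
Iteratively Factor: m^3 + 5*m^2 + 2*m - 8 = (m - 1)*(m^2 + 6*m + 8) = (m - 1)*(m + 4)*(m + 2)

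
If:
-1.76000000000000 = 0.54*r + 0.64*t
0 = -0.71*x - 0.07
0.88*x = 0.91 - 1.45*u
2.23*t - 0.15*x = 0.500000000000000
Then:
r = -3.52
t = 0.22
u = 0.69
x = -0.10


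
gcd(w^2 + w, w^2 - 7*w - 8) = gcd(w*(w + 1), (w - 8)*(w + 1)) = w + 1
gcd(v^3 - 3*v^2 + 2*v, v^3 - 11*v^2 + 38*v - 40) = v - 2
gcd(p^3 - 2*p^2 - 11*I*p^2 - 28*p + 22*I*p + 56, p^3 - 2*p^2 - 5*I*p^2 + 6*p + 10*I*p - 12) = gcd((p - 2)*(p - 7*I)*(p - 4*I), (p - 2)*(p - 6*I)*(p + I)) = p - 2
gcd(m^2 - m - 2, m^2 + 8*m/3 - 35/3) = 1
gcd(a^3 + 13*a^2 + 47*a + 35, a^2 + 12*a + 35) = a^2 + 12*a + 35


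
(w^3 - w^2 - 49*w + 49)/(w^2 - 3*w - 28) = (w^2 + 6*w - 7)/(w + 4)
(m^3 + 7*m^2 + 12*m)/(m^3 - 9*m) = (m + 4)/(m - 3)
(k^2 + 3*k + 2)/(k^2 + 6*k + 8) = (k + 1)/(k + 4)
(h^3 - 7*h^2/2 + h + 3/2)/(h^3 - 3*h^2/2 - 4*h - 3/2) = (h - 1)/(h + 1)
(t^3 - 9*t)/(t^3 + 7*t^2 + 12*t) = (t - 3)/(t + 4)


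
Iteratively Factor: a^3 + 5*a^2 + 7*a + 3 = (a + 1)*(a^2 + 4*a + 3) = (a + 1)^2*(a + 3)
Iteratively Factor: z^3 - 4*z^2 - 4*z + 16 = (z - 2)*(z^2 - 2*z - 8) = (z - 4)*(z - 2)*(z + 2)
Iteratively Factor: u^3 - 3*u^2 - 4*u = (u - 4)*(u^2 + u) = u*(u - 4)*(u + 1)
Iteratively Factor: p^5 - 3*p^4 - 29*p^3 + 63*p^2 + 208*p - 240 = (p - 5)*(p^4 + 2*p^3 - 19*p^2 - 32*p + 48) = (p - 5)*(p - 4)*(p^3 + 6*p^2 + 5*p - 12) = (p - 5)*(p - 4)*(p - 1)*(p^2 + 7*p + 12) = (p - 5)*(p - 4)*(p - 1)*(p + 3)*(p + 4)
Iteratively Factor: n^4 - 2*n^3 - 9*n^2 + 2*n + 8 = (n + 2)*(n^3 - 4*n^2 - n + 4) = (n + 1)*(n + 2)*(n^2 - 5*n + 4) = (n - 1)*(n + 1)*(n + 2)*(n - 4)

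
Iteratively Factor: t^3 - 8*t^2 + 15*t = (t - 3)*(t^2 - 5*t) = t*(t - 3)*(t - 5)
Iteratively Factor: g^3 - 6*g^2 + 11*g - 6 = (g - 1)*(g^2 - 5*g + 6) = (g - 2)*(g - 1)*(g - 3)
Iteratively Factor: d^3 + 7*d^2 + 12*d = (d)*(d^2 + 7*d + 12) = d*(d + 3)*(d + 4)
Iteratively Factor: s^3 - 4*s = (s - 2)*(s^2 + 2*s) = s*(s - 2)*(s + 2)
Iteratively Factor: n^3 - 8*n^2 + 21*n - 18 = (n - 3)*(n^2 - 5*n + 6) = (n - 3)^2*(n - 2)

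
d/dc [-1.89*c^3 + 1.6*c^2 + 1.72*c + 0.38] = -5.67*c^2 + 3.2*c + 1.72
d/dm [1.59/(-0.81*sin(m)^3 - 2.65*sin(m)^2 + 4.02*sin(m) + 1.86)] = (3.8637*sin(m)^2 + 8.427*sin(m) - 6.3918)*cos(m)/(0.81*sin(m)^3 + 2.65*sin(m)^2 - 4.02*sin(m) - 1.86)^2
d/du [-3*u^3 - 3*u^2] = 3*u*(-3*u - 2)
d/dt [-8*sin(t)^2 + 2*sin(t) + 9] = 2*(1 - 8*sin(t))*cos(t)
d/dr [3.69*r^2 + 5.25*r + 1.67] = 7.38*r + 5.25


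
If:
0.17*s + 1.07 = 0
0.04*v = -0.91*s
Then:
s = -6.29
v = 143.19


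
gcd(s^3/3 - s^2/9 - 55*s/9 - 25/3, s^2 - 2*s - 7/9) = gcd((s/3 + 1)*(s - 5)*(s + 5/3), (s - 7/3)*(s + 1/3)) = 1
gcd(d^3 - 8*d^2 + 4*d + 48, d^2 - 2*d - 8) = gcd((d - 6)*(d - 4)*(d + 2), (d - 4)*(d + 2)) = d^2 - 2*d - 8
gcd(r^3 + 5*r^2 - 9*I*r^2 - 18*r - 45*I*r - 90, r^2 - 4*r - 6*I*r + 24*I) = r - 6*I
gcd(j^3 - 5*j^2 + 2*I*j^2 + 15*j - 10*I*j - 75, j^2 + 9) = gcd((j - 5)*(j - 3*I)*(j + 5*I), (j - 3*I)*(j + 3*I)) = j - 3*I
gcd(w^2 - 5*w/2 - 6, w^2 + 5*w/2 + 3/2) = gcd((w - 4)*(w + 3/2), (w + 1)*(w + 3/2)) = w + 3/2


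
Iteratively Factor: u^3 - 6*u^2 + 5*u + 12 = (u - 4)*(u^2 - 2*u - 3) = (u - 4)*(u - 3)*(u + 1)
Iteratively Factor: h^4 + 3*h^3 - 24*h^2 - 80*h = (h)*(h^3 + 3*h^2 - 24*h - 80) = h*(h - 5)*(h^2 + 8*h + 16) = h*(h - 5)*(h + 4)*(h + 4)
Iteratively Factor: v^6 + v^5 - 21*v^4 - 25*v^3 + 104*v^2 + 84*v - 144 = (v + 3)*(v^5 - 2*v^4 - 15*v^3 + 20*v^2 + 44*v - 48) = (v - 1)*(v + 3)*(v^4 - v^3 - 16*v^2 + 4*v + 48) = (v - 1)*(v + 2)*(v + 3)*(v^3 - 3*v^2 - 10*v + 24) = (v - 1)*(v + 2)*(v + 3)^2*(v^2 - 6*v + 8) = (v - 4)*(v - 1)*(v + 2)*(v + 3)^2*(v - 2)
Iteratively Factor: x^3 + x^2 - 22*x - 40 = (x - 5)*(x^2 + 6*x + 8) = (x - 5)*(x + 2)*(x + 4)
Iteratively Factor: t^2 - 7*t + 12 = (t - 3)*(t - 4)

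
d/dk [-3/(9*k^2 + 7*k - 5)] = 3*(18*k + 7)/(9*k^2 + 7*k - 5)^2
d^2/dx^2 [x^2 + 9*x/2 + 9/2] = 2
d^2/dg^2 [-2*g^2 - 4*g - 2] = -4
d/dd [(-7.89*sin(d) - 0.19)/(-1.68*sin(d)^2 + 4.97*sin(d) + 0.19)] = (-0.638400000000004*sin(d) + 6.6276*cos(2*d) - 7.1824)*cos(d)/(-1.68*sin(d)^2 + 4.97*sin(d) + 0.19)^2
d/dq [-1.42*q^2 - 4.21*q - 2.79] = -2.84*q - 4.21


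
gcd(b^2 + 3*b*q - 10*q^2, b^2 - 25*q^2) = b + 5*q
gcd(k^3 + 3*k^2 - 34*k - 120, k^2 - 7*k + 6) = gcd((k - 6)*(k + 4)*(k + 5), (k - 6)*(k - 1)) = k - 6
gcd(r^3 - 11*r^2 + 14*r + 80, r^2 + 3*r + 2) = r + 2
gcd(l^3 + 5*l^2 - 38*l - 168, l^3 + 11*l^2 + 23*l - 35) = l + 7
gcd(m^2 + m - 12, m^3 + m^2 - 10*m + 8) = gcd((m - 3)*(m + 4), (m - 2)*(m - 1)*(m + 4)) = m + 4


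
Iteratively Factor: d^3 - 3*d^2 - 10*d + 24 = (d + 3)*(d^2 - 6*d + 8) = (d - 4)*(d + 3)*(d - 2)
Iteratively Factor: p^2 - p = (p)*(p - 1)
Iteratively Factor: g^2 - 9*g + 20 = (g - 5)*(g - 4)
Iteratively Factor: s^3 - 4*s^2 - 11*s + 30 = (s - 5)*(s^2 + s - 6) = (s - 5)*(s - 2)*(s + 3)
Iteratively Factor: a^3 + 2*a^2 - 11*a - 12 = (a - 3)*(a^2 + 5*a + 4) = (a - 3)*(a + 1)*(a + 4)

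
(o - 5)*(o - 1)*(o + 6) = o^3 - 31*o + 30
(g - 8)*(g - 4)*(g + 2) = g^3 - 10*g^2 + 8*g + 64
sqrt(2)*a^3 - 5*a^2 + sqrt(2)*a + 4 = (a - 2*sqrt(2))*(a - sqrt(2))*(sqrt(2)*a + 1)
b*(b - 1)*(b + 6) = b^3 + 5*b^2 - 6*b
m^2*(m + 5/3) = m^3 + 5*m^2/3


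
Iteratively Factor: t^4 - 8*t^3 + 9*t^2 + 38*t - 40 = (t - 5)*(t^3 - 3*t^2 - 6*t + 8) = (t - 5)*(t - 1)*(t^2 - 2*t - 8) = (t - 5)*(t - 4)*(t - 1)*(t + 2)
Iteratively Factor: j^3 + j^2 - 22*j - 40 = (j + 2)*(j^2 - j - 20) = (j - 5)*(j + 2)*(j + 4)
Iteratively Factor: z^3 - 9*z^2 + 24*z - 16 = (z - 4)*(z^2 - 5*z + 4) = (z - 4)^2*(z - 1)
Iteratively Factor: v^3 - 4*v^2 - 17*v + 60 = (v - 5)*(v^2 + v - 12) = (v - 5)*(v - 3)*(v + 4)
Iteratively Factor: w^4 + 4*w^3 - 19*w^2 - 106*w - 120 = (w + 2)*(w^3 + 2*w^2 - 23*w - 60) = (w + 2)*(w + 4)*(w^2 - 2*w - 15) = (w - 5)*(w + 2)*(w + 4)*(w + 3)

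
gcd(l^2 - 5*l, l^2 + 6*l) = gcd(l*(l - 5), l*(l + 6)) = l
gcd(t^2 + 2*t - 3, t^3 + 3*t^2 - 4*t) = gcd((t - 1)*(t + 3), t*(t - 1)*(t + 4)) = t - 1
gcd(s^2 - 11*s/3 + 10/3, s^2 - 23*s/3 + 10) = s - 5/3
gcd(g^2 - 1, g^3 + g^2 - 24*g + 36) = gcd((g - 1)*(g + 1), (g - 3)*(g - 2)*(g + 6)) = 1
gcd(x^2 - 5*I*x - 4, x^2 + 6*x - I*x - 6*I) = x - I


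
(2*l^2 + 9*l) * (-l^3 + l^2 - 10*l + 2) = -2*l^5 - 7*l^4 - 11*l^3 - 86*l^2 + 18*l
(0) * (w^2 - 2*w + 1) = 0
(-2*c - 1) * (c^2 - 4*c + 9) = -2*c^3 + 7*c^2 - 14*c - 9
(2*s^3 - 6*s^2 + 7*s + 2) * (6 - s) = -2*s^4 + 18*s^3 - 43*s^2 + 40*s + 12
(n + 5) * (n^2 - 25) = n^3 + 5*n^2 - 25*n - 125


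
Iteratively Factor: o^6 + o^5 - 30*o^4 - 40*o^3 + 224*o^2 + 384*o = (o + 3)*(o^5 - 2*o^4 - 24*o^3 + 32*o^2 + 128*o) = (o + 3)*(o + 4)*(o^4 - 6*o^3 + 32*o) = (o - 4)*(o + 3)*(o + 4)*(o^3 - 2*o^2 - 8*o) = (o - 4)*(o + 2)*(o + 3)*(o + 4)*(o^2 - 4*o) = o*(o - 4)*(o + 2)*(o + 3)*(o + 4)*(o - 4)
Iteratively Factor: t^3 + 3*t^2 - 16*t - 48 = (t + 4)*(t^2 - t - 12) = (t - 4)*(t + 4)*(t + 3)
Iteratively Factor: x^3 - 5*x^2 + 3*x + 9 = (x - 3)*(x^2 - 2*x - 3) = (x - 3)^2*(x + 1)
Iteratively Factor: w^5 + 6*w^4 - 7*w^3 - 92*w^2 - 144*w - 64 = (w + 4)*(w^4 + 2*w^3 - 15*w^2 - 32*w - 16) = (w + 1)*(w + 4)*(w^3 + w^2 - 16*w - 16) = (w - 4)*(w + 1)*(w + 4)*(w^2 + 5*w + 4) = (w - 4)*(w + 1)*(w + 4)^2*(w + 1)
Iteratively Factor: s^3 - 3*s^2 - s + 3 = (s + 1)*(s^2 - 4*s + 3) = (s - 3)*(s + 1)*(s - 1)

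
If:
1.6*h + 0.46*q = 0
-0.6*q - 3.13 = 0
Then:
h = 1.50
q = -5.22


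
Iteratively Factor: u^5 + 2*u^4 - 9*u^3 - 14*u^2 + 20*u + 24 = (u + 2)*(u^4 - 9*u^2 + 4*u + 12) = (u + 2)*(u + 3)*(u^3 - 3*u^2 + 4) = (u - 2)*(u + 2)*(u + 3)*(u^2 - u - 2) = (u - 2)^2*(u + 2)*(u + 3)*(u + 1)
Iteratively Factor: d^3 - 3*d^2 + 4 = (d - 2)*(d^2 - d - 2) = (d - 2)^2*(d + 1)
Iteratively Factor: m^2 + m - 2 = (m - 1)*(m + 2)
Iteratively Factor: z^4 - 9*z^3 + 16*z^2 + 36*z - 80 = (z - 5)*(z^3 - 4*z^2 - 4*z + 16) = (z - 5)*(z - 4)*(z^2 - 4) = (z - 5)*(z - 4)*(z - 2)*(z + 2)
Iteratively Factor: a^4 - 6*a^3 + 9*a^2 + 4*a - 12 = (a - 2)*(a^3 - 4*a^2 + a + 6) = (a - 2)^2*(a^2 - 2*a - 3) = (a - 2)^2*(a + 1)*(a - 3)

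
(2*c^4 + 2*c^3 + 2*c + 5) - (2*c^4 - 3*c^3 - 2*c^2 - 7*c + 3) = 5*c^3 + 2*c^2 + 9*c + 2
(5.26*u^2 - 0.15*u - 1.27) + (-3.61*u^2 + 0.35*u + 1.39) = 1.65*u^2 + 0.2*u + 0.12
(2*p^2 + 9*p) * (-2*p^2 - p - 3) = -4*p^4 - 20*p^3 - 15*p^2 - 27*p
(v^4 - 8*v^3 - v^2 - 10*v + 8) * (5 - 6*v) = -6*v^5 + 53*v^4 - 34*v^3 + 55*v^2 - 98*v + 40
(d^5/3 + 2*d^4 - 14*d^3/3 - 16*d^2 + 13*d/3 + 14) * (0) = 0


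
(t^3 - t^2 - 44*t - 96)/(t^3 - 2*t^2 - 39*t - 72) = (t + 4)/(t + 3)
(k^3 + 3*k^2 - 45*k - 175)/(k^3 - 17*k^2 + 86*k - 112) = (k^2 + 10*k + 25)/(k^2 - 10*k + 16)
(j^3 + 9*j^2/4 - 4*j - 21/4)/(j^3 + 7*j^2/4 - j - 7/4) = (4*j^2 + 5*j - 21)/(4*j^2 + 3*j - 7)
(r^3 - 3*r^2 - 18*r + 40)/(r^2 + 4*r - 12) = (r^2 - r - 20)/(r + 6)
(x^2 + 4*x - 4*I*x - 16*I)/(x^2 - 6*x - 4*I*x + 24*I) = (x + 4)/(x - 6)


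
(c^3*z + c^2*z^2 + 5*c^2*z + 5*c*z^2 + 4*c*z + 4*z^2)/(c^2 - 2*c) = z*(c^3 + c^2*z + 5*c^2 + 5*c*z + 4*c + 4*z)/(c*(c - 2))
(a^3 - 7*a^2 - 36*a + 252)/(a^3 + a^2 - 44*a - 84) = (a - 6)/(a + 2)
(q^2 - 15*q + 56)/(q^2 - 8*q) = (q - 7)/q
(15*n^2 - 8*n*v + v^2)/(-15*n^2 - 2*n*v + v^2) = (-3*n + v)/(3*n + v)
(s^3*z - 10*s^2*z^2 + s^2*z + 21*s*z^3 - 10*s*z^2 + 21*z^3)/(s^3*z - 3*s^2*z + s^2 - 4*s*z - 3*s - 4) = z*(s^2 - 10*s*z + 21*z^2)/(s^2*z - 4*s*z + s - 4)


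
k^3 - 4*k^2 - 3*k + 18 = (k - 3)^2*(k + 2)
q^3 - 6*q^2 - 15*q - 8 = (q - 8)*(q + 1)^2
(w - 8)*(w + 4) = w^2 - 4*w - 32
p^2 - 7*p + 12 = (p - 4)*(p - 3)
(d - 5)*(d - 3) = d^2 - 8*d + 15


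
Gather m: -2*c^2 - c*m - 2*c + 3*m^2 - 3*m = -2*c^2 - 2*c + 3*m^2 + m*(-c - 3)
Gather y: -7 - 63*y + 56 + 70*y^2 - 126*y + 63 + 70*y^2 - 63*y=140*y^2 - 252*y + 112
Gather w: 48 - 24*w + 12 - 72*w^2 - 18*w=-72*w^2 - 42*w + 60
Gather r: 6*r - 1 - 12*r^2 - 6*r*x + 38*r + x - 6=-12*r^2 + r*(44 - 6*x) + x - 7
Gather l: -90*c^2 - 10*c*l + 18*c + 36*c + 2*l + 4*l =-90*c^2 + 54*c + l*(6 - 10*c)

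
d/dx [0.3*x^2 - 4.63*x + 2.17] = 0.6*x - 4.63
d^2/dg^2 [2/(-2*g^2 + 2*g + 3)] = 8*(-2*g^2 + 2*g + 2*(2*g - 1)^2 + 3)/(-2*g^2 + 2*g + 3)^3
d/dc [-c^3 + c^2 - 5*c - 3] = -3*c^2 + 2*c - 5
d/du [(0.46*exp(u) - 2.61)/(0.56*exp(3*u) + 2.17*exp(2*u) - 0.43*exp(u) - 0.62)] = (-0.5152*exp(3*u) + 3.3866*exp(2*u) + 11.3274*exp(u) - 1.4075)*exp(u)/(0.3136*exp(6*u) + 2.4304*exp(5*u) + 4.2273*exp(4*u) - 2.5606*exp(3*u) - 2.5059*exp(2*u) + 0.5332*exp(u) + 0.3844)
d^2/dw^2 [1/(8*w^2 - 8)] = (3*w^2 + 1)/(4*(w^2 - 1)^3)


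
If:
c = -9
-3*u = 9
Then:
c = -9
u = -3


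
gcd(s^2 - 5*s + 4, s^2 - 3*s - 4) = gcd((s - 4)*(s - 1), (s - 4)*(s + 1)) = s - 4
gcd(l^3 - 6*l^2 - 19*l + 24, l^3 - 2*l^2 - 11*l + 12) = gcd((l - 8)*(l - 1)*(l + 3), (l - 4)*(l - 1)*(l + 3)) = l^2 + 2*l - 3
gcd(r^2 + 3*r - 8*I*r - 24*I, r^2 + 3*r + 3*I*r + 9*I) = r + 3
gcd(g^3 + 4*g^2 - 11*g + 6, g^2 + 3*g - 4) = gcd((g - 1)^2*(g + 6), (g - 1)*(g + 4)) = g - 1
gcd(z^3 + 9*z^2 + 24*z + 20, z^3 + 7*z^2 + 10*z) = z^2 + 7*z + 10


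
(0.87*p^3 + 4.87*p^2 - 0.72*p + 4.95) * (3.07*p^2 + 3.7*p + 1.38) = 2.6709*p^5 + 18.1699*p^4 + 17.0092*p^3 + 19.2531*p^2 + 17.3214*p + 6.831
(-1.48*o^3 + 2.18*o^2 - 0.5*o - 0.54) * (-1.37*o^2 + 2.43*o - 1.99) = 2.0276*o^5 - 6.583*o^4 + 8.9276*o^3 - 4.8134*o^2 - 0.3172*o + 1.0746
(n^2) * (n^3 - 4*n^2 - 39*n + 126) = n^5 - 4*n^4 - 39*n^3 + 126*n^2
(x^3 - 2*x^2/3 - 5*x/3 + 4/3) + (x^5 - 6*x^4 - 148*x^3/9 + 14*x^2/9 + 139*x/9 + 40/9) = x^5 - 6*x^4 - 139*x^3/9 + 8*x^2/9 + 124*x/9 + 52/9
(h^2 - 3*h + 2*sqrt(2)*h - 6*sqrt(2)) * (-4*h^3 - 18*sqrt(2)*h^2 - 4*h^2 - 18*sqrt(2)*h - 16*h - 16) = -4*h^5 - 26*sqrt(2)*h^4 + 8*h^4 - 76*h^3 + 52*sqrt(2)*h^3 + 46*sqrt(2)*h^2 + 176*h^2 + 64*sqrt(2)*h + 264*h + 96*sqrt(2)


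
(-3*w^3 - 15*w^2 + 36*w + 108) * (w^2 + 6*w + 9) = -3*w^5 - 33*w^4 - 81*w^3 + 189*w^2 + 972*w + 972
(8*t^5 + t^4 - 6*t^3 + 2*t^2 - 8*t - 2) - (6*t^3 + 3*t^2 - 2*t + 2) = 8*t^5 + t^4 - 12*t^3 - t^2 - 6*t - 4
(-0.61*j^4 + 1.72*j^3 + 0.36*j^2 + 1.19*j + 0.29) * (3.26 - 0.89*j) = 0.5429*j^5 - 3.5194*j^4 + 5.2868*j^3 + 0.1145*j^2 + 3.6213*j + 0.9454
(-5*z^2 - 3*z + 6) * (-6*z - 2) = 30*z^3 + 28*z^2 - 30*z - 12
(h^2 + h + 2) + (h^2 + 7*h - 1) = 2*h^2 + 8*h + 1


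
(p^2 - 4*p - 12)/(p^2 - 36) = (p + 2)/(p + 6)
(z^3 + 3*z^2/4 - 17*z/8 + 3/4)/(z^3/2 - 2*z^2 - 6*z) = (8*z^2 - 10*z + 3)/(4*z*(z - 6))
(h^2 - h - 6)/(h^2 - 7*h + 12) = (h + 2)/(h - 4)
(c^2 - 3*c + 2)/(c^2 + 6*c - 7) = (c - 2)/(c + 7)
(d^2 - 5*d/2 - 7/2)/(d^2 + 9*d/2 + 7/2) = (2*d - 7)/(2*d + 7)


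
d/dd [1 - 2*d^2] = -4*d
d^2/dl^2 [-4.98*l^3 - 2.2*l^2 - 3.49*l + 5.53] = -29.88*l - 4.4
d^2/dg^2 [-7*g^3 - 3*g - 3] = -42*g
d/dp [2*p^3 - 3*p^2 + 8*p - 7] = 6*p^2 - 6*p + 8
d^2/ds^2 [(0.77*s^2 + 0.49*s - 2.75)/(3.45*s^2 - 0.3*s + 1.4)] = (13.25835*s^3 - 218.70585*s^2 + 2.8773*s + 29.5)/(41.063625*s^6 - 10.71225*s^5 + 50.922*s^4 - 8.721*s^3 + 20.664*s^2 - 1.764*s + 2.744)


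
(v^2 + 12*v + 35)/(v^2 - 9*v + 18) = (v^2 + 12*v + 35)/(v^2 - 9*v + 18)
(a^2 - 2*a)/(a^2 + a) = (a - 2)/(a + 1)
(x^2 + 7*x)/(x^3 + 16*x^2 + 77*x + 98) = x/(x^2 + 9*x + 14)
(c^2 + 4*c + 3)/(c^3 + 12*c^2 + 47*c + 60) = (c + 1)/(c^2 + 9*c + 20)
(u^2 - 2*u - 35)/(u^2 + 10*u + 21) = (u^2 - 2*u - 35)/(u^2 + 10*u + 21)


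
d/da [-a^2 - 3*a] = -2*a - 3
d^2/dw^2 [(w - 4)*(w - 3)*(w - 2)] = 6*w - 18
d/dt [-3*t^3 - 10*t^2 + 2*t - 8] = -9*t^2 - 20*t + 2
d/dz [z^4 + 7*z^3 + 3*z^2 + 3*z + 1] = 4*z^3 + 21*z^2 + 6*z + 3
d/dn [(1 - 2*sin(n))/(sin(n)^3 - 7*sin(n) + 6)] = (4*sin(n)^3 - 3*sin(n)^2 - 5)*cos(n)/(sin(n)^3 - 7*sin(n) + 6)^2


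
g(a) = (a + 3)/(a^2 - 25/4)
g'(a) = -2*a*(a + 3)/(a^2 - 25/4)^2 + 1/(a^2 - 25/4) = 4*(4*a^2 - 8*a*(a + 3) - 25)/(4*a^2 - 25)^2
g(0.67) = -0.63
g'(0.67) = -0.32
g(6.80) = 0.25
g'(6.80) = -0.06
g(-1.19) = -0.37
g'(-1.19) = -0.02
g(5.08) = 0.41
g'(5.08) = -0.16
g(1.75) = -1.49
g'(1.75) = -1.95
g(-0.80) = -0.39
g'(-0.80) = -0.07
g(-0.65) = -0.40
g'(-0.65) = -0.08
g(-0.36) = -0.43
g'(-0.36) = -0.11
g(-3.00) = 0.00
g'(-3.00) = 0.36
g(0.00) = -0.48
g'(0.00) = -0.16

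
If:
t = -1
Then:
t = -1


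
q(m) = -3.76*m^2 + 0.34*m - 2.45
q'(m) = 0.34 - 7.52*m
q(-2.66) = -29.96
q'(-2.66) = 20.34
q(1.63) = -11.89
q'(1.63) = -11.92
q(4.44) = -75.06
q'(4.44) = -33.05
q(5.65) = -120.56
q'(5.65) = -42.15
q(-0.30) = -2.89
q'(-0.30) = 2.60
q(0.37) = -2.84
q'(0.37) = -2.44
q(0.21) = -2.54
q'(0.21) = -1.24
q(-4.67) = -86.04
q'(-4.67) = 35.46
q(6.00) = -135.77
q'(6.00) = -44.78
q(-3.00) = -37.31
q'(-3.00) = 22.90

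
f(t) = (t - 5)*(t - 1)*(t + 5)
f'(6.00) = 71.00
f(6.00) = 55.00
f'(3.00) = -4.00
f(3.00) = -32.00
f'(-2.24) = -5.47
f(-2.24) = 64.74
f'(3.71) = 8.87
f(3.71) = -30.45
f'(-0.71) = -22.07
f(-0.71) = 41.89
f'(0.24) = -25.31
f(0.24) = 18.96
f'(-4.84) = 54.96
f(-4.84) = 9.19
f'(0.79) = -24.71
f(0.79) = 5.12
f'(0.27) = -25.32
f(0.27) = 18.20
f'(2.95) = -4.79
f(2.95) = -31.78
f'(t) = (t - 5)*(t - 1) + (t - 5)*(t + 5) + (t - 1)*(t + 5) = 3*t^2 - 2*t - 25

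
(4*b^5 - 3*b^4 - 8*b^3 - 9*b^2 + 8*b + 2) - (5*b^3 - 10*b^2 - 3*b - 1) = 4*b^5 - 3*b^4 - 13*b^3 + b^2 + 11*b + 3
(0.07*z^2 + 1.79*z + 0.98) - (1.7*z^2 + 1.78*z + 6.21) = -1.63*z^2 + 0.01*z - 5.23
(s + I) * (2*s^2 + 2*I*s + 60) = 2*s^3 + 4*I*s^2 + 58*s + 60*I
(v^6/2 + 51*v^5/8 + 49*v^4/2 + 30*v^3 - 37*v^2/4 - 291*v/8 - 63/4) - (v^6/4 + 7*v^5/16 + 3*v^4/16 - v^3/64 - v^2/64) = v^6/4 + 95*v^5/16 + 389*v^4/16 + 1921*v^3/64 - 591*v^2/64 - 291*v/8 - 63/4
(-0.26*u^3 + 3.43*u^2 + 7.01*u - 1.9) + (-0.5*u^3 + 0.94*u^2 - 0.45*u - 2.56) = -0.76*u^3 + 4.37*u^2 + 6.56*u - 4.46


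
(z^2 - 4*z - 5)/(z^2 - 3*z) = (z^2 - 4*z - 5)/(z*(z - 3))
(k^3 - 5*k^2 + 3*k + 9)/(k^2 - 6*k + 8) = (k^3 - 5*k^2 + 3*k + 9)/(k^2 - 6*k + 8)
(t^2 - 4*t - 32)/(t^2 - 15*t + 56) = (t + 4)/(t - 7)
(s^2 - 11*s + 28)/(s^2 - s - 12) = (s - 7)/(s + 3)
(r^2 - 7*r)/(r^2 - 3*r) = (r - 7)/(r - 3)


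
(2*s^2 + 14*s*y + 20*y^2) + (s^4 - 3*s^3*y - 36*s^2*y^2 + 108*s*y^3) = s^4 - 3*s^3*y - 36*s^2*y^2 + 2*s^2 + 108*s*y^3 + 14*s*y + 20*y^2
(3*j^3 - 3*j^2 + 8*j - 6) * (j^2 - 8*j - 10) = 3*j^5 - 27*j^4 + 2*j^3 - 40*j^2 - 32*j + 60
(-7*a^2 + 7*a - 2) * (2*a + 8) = -14*a^3 - 42*a^2 + 52*a - 16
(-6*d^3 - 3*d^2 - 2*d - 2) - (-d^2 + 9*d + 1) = -6*d^3 - 2*d^2 - 11*d - 3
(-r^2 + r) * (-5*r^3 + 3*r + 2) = 5*r^5 - 5*r^4 - 3*r^3 + r^2 + 2*r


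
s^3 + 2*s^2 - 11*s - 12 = (s - 3)*(s + 1)*(s + 4)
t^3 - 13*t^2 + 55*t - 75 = (t - 5)^2*(t - 3)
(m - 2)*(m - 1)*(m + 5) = m^3 + 2*m^2 - 13*m + 10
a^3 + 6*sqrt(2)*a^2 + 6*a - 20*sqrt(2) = (a - sqrt(2))*(a + 2*sqrt(2))*(a + 5*sqrt(2))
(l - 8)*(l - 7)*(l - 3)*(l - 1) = l^4 - 19*l^3 + 119*l^2 - 269*l + 168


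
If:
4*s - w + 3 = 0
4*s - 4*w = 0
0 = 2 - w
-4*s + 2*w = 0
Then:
No Solution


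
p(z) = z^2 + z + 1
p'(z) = 2*z + 1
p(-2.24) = 3.78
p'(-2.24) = -3.48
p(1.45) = 4.55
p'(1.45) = 3.90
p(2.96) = 12.72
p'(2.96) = 6.92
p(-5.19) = 22.75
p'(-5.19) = -9.38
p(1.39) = 4.32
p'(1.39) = 3.78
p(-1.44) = 1.63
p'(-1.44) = -1.88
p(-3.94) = 12.58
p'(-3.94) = -6.88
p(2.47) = 9.57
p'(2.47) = 5.94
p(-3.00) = 7.00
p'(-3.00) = -5.00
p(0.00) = 1.00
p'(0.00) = 1.00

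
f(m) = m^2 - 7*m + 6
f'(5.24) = 3.48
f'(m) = 2*m - 7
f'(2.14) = -2.72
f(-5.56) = 75.83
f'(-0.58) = -8.16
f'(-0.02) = -7.04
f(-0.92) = 13.29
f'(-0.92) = -8.84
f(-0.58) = 10.40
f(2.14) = -4.40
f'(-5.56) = -18.12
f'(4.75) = 2.50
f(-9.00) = 150.00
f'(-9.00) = -25.00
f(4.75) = -4.69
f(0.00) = 6.00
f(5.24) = -3.22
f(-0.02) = 6.14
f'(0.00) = -7.00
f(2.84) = -5.81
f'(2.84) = -1.32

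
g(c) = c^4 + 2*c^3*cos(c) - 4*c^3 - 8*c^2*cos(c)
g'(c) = -2*c^3*sin(c) + 4*c^3 + 8*c^2*sin(c) + 6*c^2*cos(c) - 12*c^2 - 16*c*cos(c)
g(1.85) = -9.56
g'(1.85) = 0.90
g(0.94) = -5.73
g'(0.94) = -8.66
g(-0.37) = -0.89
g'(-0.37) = 4.01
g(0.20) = -0.33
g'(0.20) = -3.29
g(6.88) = 1163.42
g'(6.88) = 725.26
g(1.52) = -9.29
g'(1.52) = -2.76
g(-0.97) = -0.75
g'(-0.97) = -10.69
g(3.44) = -10.13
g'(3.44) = 1.67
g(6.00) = 570.26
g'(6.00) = 587.46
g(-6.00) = 1468.68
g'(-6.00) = -795.25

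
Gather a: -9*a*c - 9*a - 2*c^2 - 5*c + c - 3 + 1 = a*(-9*c - 9) - 2*c^2 - 4*c - 2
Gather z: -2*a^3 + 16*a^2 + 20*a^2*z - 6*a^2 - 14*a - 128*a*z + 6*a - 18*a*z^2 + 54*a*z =-2*a^3 + 10*a^2 - 18*a*z^2 - 8*a + z*(20*a^2 - 74*a)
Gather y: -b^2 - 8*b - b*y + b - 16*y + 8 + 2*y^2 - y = -b^2 - 7*b + 2*y^2 + y*(-b - 17) + 8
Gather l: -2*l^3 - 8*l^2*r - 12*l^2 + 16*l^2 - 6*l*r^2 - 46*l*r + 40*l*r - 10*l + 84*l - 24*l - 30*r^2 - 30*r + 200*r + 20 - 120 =-2*l^3 + l^2*(4 - 8*r) + l*(-6*r^2 - 6*r + 50) - 30*r^2 + 170*r - 100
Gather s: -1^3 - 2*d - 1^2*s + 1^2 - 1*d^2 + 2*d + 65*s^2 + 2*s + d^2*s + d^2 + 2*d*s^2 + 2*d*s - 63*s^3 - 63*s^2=-63*s^3 + s^2*(2*d + 2) + s*(d^2 + 2*d + 1)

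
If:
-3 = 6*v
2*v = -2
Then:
No Solution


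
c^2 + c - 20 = (c - 4)*(c + 5)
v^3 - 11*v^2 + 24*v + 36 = (v - 6)^2*(v + 1)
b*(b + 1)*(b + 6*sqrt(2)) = b^3 + b^2 + 6*sqrt(2)*b^2 + 6*sqrt(2)*b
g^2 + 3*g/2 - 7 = (g - 2)*(g + 7/2)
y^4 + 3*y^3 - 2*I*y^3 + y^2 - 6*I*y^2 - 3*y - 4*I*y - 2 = (y + 1)*(y + 2)*(y - I)^2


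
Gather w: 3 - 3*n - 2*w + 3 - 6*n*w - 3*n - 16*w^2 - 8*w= -6*n - 16*w^2 + w*(-6*n - 10) + 6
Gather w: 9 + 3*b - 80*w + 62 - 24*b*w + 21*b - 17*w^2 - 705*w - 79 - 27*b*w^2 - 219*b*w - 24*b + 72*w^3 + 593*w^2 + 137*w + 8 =72*w^3 + w^2*(576 - 27*b) + w*(-243*b - 648)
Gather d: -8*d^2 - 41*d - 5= -8*d^2 - 41*d - 5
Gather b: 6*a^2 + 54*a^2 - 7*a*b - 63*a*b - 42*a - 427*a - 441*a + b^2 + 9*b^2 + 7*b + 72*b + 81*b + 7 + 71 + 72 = 60*a^2 - 910*a + 10*b^2 + b*(160 - 70*a) + 150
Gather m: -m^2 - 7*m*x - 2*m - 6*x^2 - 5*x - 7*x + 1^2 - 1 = -m^2 + m*(-7*x - 2) - 6*x^2 - 12*x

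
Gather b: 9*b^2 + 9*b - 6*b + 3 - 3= 9*b^2 + 3*b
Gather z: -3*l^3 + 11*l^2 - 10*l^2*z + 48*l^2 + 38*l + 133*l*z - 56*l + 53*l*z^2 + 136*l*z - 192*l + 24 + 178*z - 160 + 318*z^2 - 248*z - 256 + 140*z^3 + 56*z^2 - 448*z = -3*l^3 + 59*l^2 - 210*l + 140*z^3 + z^2*(53*l + 374) + z*(-10*l^2 + 269*l - 518) - 392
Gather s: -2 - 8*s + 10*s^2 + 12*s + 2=10*s^2 + 4*s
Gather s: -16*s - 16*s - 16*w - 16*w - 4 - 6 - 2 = -32*s - 32*w - 12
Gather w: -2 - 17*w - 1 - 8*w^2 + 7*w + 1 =-8*w^2 - 10*w - 2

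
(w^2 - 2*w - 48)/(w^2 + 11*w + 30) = (w - 8)/(w + 5)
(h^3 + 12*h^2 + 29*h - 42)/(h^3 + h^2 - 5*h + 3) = (h^2 + 13*h + 42)/(h^2 + 2*h - 3)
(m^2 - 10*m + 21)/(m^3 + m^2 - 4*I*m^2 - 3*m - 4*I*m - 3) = (m^2 - 10*m + 21)/(m^3 + m^2*(1 - 4*I) - m*(3 + 4*I) - 3)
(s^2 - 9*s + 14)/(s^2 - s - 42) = (s - 2)/(s + 6)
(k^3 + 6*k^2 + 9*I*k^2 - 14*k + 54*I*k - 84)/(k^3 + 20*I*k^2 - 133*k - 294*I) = (k^2 + 2*k*(3 + I) + 12*I)/(k^2 + 13*I*k - 42)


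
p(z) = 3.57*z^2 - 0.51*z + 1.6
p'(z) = 7.14*z - 0.51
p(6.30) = 140.08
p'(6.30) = 44.47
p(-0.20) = 1.84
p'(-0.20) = -1.94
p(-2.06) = 17.80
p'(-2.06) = -15.22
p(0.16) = 1.61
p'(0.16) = 0.63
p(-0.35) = 2.22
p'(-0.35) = -3.01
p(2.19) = 17.61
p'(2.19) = 15.13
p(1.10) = 5.36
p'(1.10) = 7.34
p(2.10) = 16.27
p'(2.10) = 14.48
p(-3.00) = 35.26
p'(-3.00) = -21.93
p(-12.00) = 521.80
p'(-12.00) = -86.19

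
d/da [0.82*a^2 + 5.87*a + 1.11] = 1.64*a + 5.87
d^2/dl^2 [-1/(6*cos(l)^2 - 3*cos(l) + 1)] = 3*(-48*sin(l)^4 + 19*sin(l)^2 - 47*cos(l)/2 + 9*cos(3*l)/2 + 31)/(6*sin(l)^2 + 3*cos(l) - 7)^3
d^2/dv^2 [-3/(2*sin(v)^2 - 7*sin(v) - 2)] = 3*(-16*sin(v)^4 + 42*sin(v)^3 - 41*sin(v)^2 - 70*sin(v) + 106)/(7*sin(v) + cos(2*v) + 1)^3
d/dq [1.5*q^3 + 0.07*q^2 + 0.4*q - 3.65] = 4.5*q^2 + 0.14*q + 0.4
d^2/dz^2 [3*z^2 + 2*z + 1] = 6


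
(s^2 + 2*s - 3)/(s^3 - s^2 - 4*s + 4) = (s + 3)/(s^2 - 4)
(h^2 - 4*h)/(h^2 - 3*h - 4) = h/(h + 1)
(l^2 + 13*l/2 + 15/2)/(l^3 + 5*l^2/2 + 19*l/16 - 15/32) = 16*(l + 5)/(16*l^2 + 16*l - 5)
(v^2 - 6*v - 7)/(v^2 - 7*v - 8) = (v - 7)/(v - 8)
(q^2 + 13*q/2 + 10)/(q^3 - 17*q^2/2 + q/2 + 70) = (q + 4)/(q^2 - 11*q + 28)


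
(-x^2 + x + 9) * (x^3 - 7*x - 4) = -x^5 + x^4 + 16*x^3 - 3*x^2 - 67*x - 36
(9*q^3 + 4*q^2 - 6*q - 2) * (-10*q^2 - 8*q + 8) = -90*q^5 - 112*q^4 + 100*q^3 + 100*q^2 - 32*q - 16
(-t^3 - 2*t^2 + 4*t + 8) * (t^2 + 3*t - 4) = -t^5 - 5*t^4 + 2*t^3 + 28*t^2 + 8*t - 32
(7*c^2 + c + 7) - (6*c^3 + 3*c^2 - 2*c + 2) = -6*c^3 + 4*c^2 + 3*c + 5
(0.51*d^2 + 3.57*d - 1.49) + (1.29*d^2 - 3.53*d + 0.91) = 1.8*d^2 + 0.04*d - 0.58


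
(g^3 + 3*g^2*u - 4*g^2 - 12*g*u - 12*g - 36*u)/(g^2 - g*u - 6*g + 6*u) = (-g^2 - 3*g*u - 2*g - 6*u)/(-g + u)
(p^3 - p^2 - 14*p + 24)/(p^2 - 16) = (p^2 - 5*p + 6)/(p - 4)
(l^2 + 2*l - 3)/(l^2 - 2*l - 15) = (l - 1)/(l - 5)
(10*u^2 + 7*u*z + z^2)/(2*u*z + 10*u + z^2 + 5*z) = (5*u + z)/(z + 5)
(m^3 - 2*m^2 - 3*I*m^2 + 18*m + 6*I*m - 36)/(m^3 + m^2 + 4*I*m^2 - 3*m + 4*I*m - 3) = (m^2 + m*(-2 - 6*I) + 12*I)/(m^2 + m*(1 + I) + I)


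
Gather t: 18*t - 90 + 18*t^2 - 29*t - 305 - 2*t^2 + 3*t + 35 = 16*t^2 - 8*t - 360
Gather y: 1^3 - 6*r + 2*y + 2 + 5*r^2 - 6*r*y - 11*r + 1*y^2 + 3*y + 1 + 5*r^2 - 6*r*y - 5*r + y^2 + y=10*r^2 - 22*r + 2*y^2 + y*(6 - 12*r) + 4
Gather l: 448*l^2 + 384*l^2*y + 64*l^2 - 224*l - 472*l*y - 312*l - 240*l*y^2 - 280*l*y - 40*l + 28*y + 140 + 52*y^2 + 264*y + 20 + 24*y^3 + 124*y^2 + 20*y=l^2*(384*y + 512) + l*(-240*y^2 - 752*y - 576) + 24*y^3 + 176*y^2 + 312*y + 160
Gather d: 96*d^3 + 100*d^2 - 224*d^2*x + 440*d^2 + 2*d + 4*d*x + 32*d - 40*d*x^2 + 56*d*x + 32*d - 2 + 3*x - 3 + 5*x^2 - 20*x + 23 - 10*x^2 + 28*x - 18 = 96*d^3 + d^2*(540 - 224*x) + d*(-40*x^2 + 60*x + 66) - 5*x^2 + 11*x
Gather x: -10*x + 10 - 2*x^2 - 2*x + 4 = -2*x^2 - 12*x + 14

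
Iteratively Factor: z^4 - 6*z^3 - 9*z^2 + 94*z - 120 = (z - 2)*(z^3 - 4*z^2 - 17*z + 60) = (z - 5)*(z - 2)*(z^2 + z - 12) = (z - 5)*(z - 3)*(z - 2)*(z + 4)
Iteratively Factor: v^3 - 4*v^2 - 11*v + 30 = (v - 2)*(v^2 - 2*v - 15) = (v - 2)*(v + 3)*(v - 5)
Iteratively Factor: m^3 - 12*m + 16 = (m - 2)*(m^2 + 2*m - 8) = (m - 2)*(m + 4)*(m - 2)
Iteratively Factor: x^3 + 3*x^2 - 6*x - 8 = (x - 2)*(x^2 + 5*x + 4) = (x - 2)*(x + 1)*(x + 4)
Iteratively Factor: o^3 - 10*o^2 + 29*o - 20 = (o - 1)*(o^2 - 9*o + 20) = (o - 4)*(o - 1)*(o - 5)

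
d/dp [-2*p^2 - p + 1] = -4*p - 1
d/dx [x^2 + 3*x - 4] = 2*x + 3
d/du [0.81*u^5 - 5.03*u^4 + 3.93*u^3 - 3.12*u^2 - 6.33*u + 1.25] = 4.05*u^4 - 20.12*u^3 + 11.79*u^2 - 6.24*u - 6.33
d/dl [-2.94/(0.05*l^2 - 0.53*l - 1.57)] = (0.294*l - 1.5582)/(-0.05*l^2 + 0.53*l + 1.57)^2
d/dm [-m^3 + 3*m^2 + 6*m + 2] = -3*m^2 + 6*m + 6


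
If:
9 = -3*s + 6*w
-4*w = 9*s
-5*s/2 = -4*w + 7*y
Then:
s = -6/11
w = 27/22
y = 69/77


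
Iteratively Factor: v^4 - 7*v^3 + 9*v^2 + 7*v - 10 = (v + 1)*(v^3 - 8*v^2 + 17*v - 10) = (v - 1)*(v + 1)*(v^2 - 7*v + 10) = (v - 2)*(v - 1)*(v + 1)*(v - 5)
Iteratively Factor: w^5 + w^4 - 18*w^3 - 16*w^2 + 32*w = (w + 4)*(w^4 - 3*w^3 - 6*w^2 + 8*w) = w*(w + 4)*(w^3 - 3*w^2 - 6*w + 8) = w*(w - 1)*(w + 4)*(w^2 - 2*w - 8) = w*(w - 4)*(w - 1)*(w + 4)*(w + 2)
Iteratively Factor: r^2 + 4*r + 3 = (r + 1)*(r + 3)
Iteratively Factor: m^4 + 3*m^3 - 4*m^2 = (m)*(m^3 + 3*m^2 - 4*m) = m*(m - 1)*(m^2 + 4*m) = m*(m - 1)*(m + 4)*(m)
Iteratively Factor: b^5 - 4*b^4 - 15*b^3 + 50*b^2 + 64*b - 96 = (b + 2)*(b^4 - 6*b^3 - 3*b^2 + 56*b - 48) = (b - 4)*(b + 2)*(b^3 - 2*b^2 - 11*b + 12) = (b - 4)^2*(b + 2)*(b^2 + 2*b - 3) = (b - 4)^2*(b + 2)*(b + 3)*(b - 1)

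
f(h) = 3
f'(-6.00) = 0.00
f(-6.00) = 3.00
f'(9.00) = 0.00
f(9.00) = 3.00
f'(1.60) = 0.00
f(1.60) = 3.00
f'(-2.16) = 0.00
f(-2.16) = 3.00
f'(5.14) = 0.00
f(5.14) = 3.00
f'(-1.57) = 0.00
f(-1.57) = 3.00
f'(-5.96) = 0.00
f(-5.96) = 3.00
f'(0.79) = 0.00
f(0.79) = 3.00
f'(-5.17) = 0.00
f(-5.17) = 3.00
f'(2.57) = 0.00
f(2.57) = 3.00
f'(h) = 0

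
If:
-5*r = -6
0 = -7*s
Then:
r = 6/5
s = 0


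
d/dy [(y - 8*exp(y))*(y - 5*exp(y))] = -13*y*exp(y) + 2*y + 80*exp(2*y) - 13*exp(y)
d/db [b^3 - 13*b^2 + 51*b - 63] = 3*b^2 - 26*b + 51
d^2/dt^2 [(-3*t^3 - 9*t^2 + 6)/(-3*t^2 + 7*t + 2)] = 12*(59*t^3 + 21*t^2 + 69*t - 49)/(27*t^6 - 189*t^5 + 387*t^4 - 91*t^3 - 258*t^2 - 84*t - 8)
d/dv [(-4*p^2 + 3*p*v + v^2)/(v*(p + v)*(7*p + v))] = (28*p^4 + 64*p^3*v - 5*p^2*v^2 - 6*p*v^3 - v^4)/(v^2*(49*p^4 + 112*p^3*v + 78*p^2*v^2 + 16*p*v^3 + v^4))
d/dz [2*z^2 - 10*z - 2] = 4*z - 10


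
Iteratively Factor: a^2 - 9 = (a - 3)*(a + 3)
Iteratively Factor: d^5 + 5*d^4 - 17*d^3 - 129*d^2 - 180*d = (d + 4)*(d^4 + d^3 - 21*d^2 - 45*d) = (d + 3)*(d + 4)*(d^3 - 2*d^2 - 15*d) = d*(d + 3)*(d + 4)*(d^2 - 2*d - 15) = d*(d - 5)*(d + 3)*(d + 4)*(d + 3)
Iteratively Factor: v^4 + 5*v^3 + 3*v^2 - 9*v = (v - 1)*(v^3 + 6*v^2 + 9*v) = (v - 1)*(v + 3)*(v^2 + 3*v) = v*(v - 1)*(v + 3)*(v + 3)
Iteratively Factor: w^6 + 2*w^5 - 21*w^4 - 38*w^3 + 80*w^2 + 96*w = (w)*(w^5 + 2*w^4 - 21*w^3 - 38*w^2 + 80*w + 96) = w*(w - 2)*(w^4 + 4*w^3 - 13*w^2 - 64*w - 48) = w*(w - 2)*(w + 1)*(w^3 + 3*w^2 - 16*w - 48) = w*(w - 2)*(w + 1)*(w + 4)*(w^2 - w - 12) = w*(w - 4)*(w - 2)*(w + 1)*(w + 4)*(w + 3)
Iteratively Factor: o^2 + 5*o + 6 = (o + 2)*(o + 3)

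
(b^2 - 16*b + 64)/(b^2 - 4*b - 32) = (b - 8)/(b + 4)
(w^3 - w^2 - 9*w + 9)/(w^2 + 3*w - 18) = (w^2 + 2*w - 3)/(w + 6)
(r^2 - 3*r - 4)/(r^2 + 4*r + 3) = (r - 4)/(r + 3)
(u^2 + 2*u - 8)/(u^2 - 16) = (u - 2)/(u - 4)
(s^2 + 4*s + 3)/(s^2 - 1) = (s + 3)/(s - 1)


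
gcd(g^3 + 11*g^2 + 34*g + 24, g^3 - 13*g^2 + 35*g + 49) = g + 1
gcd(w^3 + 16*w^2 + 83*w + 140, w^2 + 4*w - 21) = w + 7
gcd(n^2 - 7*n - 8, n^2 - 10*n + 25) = 1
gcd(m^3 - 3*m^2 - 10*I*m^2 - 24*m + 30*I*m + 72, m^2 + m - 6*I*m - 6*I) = m - 6*I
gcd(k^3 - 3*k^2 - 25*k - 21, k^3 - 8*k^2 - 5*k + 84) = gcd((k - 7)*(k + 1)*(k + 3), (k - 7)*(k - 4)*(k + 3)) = k^2 - 4*k - 21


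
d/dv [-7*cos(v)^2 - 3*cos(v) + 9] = (14*cos(v) + 3)*sin(v)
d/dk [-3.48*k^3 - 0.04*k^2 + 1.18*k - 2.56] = -10.44*k^2 - 0.08*k + 1.18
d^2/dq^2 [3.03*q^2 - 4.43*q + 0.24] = 6.06000000000000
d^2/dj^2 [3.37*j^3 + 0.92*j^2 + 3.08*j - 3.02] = 20.22*j + 1.84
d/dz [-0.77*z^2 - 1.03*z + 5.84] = -1.54*z - 1.03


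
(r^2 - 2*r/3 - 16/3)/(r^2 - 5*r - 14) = (r - 8/3)/(r - 7)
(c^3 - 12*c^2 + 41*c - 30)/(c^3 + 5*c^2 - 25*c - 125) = (c^2 - 7*c + 6)/(c^2 + 10*c + 25)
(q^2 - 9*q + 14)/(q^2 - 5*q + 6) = (q - 7)/(q - 3)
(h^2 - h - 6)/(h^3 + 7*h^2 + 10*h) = (h - 3)/(h*(h + 5))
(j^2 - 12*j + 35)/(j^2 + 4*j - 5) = (j^2 - 12*j + 35)/(j^2 + 4*j - 5)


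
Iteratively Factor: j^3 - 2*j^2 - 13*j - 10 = (j - 5)*(j^2 + 3*j + 2) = (j - 5)*(j + 2)*(j + 1)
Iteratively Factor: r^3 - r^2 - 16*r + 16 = (r - 4)*(r^2 + 3*r - 4) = (r - 4)*(r - 1)*(r + 4)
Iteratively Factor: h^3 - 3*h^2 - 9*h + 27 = (h + 3)*(h^2 - 6*h + 9) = (h - 3)*(h + 3)*(h - 3)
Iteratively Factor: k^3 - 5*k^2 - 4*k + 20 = (k + 2)*(k^2 - 7*k + 10) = (k - 2)*(k + 2)*(k - 5)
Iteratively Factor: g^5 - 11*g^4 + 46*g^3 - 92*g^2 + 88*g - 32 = (g - 2)*(g^4 - 9*g^3 + 28*g^2 - 36*g + 16) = (g - 2)^2*(g^3 - 7*g^2 + 14*g - 8) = (g - 4)*(g - 2)^2*(g^2 - 3*g + 2) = (g - 4)*(g - 2)^2*(g - 1)*(g - 2)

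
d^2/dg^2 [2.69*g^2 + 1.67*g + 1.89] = 5.38000000000000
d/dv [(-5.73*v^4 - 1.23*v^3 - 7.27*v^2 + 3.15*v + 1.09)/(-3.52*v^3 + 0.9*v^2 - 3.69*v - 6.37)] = (20.1696*v^6 - 10.314*v^5 + 36.7337*v^4 + 177.2538*v^3 + 59.007*v^2 + 90.6578*v - 16.0434)/(12.3904*v^6 - 6.336*v^5 + 26.7876*v^4 + 38.2028*v^3 + 2.1501*v^2 + 47.0106*v + 40.5769)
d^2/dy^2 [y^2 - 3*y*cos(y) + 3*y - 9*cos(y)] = 3*y*cos(y) + 6*sin(y) + 9*cos(y) + 2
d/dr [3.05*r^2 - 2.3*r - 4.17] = 6.1*r - 2.3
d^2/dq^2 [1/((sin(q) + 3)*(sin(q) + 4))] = (-4*sin(q)^4 - 21*sin(q)^3 + 5*sin(q)^2 + 126*sin(q) + 74)/((sin(q) + 3)^3*(sin(q) + 4)^3)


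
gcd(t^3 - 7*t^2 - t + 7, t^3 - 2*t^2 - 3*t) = t + 1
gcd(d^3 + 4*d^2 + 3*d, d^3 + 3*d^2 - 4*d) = d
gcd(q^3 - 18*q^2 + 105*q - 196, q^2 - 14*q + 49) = q^2 - 14*q + 49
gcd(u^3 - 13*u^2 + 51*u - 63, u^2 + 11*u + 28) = 1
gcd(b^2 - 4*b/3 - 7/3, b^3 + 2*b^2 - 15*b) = 1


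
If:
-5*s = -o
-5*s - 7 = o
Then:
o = -7/2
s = -7/10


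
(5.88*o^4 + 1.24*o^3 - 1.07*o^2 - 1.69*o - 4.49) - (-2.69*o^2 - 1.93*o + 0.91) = 5.88*o^4 + 1.24*o^3 + 1.62*o^2 + 0.24*o - 5.4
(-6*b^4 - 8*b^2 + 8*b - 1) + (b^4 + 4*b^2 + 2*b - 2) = -5*b^4 - 4*b^2 + 10*b - 3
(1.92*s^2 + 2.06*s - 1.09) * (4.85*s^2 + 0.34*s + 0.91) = 9.312*s^4 + 10.6438*s^3 - 2.8389*s^2 + 1.504*s - 0.9919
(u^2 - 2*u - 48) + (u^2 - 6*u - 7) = 2*u^2 - 8*u - 55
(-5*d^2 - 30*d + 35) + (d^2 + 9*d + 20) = -4*d^2 - 21*d + 55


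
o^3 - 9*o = o*(o - 3)*(o + 3)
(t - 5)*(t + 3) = t^2 - 2*t - 15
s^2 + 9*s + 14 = (s + 2)*(s + 7)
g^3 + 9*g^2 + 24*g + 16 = (g + 1)*(g + 4)^2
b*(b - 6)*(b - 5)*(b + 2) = b^4 - 9*b^3 + 8*b^2 + 60*b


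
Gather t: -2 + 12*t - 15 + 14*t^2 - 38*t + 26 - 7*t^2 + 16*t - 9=7*t^2 - 10*t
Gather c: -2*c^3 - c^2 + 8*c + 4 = -2*c^3 - c^2 + 8*c + 4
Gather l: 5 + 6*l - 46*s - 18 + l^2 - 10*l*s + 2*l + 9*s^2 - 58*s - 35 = l^2 + l*(8 - 10*s) + 9*s^2 - 104*s - 48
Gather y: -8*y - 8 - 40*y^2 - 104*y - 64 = -40*y^2 - 112*y - 72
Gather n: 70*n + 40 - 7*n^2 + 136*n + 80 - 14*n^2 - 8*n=-21*n^2 + 198*n + 120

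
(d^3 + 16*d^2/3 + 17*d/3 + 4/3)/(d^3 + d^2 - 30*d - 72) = (3*d^2 + 4*d + 1)/(3*(d^2 - 3*d - 18))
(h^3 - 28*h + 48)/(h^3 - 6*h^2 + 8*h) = (h + 6)/h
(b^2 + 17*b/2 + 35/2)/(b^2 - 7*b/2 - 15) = (2*b^2 + 17*b + 35)/(2*b^2 - 7*b - 30)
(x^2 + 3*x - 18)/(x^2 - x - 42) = (x - 3)/(x - 7)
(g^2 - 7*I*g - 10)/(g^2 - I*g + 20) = (g - 2*I)/(g + 4*I)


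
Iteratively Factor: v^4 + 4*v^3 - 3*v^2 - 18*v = (v - 2)*(v^3 + 6*v^2 + 9*v) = (v - 2)*(v + 3)*(v^2 + 3*v) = v*(v - 2)*(v + 3)*(v + 3)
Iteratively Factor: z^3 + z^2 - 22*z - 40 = (z - 5)*(z^2 + 6*z + 8) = (z - 5)*(z + 2)*(z + 4)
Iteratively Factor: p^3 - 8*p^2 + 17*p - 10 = (p - 1)*(p^2 - 7*p + 10) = (p - 5)*(p - 1)*(p - 2)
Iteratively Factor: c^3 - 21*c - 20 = (c + 4)*(c^2 - 4*c - 5) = (c - 5)*(c + 4)*(c + 1)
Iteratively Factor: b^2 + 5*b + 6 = (b + 2)*(b + 3)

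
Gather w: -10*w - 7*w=-17*w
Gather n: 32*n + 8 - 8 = 32*n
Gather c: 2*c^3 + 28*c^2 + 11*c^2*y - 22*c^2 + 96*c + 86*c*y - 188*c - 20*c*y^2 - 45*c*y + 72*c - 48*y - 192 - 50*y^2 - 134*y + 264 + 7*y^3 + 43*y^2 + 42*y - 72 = 2*c^3 + c^2*(11*y + 6) + c*(-20*y^2 + 41*y - 20) + 7*y^3 - 7*y^2 - 140*y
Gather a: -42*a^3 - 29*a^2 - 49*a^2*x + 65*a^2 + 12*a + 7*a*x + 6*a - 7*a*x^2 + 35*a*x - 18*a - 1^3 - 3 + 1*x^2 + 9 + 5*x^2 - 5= -42*a^3 + a^2*(36 - 49*x) + a*(-7*x^2 + 42*x) + 6*x^2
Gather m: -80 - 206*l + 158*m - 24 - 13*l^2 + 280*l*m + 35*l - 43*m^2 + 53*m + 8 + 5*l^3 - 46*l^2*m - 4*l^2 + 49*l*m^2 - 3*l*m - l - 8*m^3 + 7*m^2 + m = 5*l^3 - 17*l^2 - 172*l - 8*m^3 + m^2*(49*l - 36) + m*(-46*l^2 + 277*l + 212) - 96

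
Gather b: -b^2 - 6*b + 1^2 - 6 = -b^2 - 6*b - 5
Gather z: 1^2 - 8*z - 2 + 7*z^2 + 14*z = 7*z^2 + 6*z - 1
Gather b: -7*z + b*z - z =b*z - 8*z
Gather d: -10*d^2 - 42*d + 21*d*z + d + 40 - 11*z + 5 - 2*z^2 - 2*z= -10*d^2 + d*(21*z - 41) - 2*z^2 - 13*z + 45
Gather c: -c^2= -c^2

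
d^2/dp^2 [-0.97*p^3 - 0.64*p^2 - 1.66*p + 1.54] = -5.82*p - 1.28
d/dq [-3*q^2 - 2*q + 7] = -6*q - 2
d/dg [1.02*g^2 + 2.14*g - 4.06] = 2.04*g + 2.14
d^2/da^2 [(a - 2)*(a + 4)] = 2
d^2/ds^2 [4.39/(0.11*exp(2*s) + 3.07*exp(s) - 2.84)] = (4.39*(0.22*exp(s) + 3.07)*(0.44*exp(s) + 6.14)*exp(s) - (1.9316*exp(s) + 13.4773)*(0.11*exp(2*s) + 3.07*exp(s) - 2.84))*exp(s)/(0.11*exp(2*s) + 3.07*exp(s) - 2.84)^3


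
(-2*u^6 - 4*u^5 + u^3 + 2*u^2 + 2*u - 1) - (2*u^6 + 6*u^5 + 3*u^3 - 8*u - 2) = -4*u^6 - 10*u^5 - 2*u^3 + 2*u^2 + 10*u + 1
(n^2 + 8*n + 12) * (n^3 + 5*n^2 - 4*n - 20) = n^5 + 13*n^4 + 48*n^3 + 8*n^2 - 208*n - 240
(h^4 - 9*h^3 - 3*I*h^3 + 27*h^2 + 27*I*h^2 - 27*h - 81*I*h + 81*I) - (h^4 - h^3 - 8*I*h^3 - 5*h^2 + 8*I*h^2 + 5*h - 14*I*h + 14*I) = -8*h^3 + 5*I*h^3 + 32*h^2 + 19*I*h^2 - 32*h - 67*I*h + 67*I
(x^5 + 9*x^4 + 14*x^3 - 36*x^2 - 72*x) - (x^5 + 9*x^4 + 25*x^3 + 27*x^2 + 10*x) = -11*x^3 - 63*x^2 - 82*x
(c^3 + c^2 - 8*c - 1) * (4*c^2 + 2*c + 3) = 4*c^5 + 6*c^4 - 27*c^3 - 17*c^2 - 26*c - 3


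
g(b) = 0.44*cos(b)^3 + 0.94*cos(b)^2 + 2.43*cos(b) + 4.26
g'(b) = -1.32*sin(b)*cos(b)^2 - 1.88*sin(b)*cos(b) - 2.43*sin(b)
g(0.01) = 8.07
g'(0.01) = -0.06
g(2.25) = 3.00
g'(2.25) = -1.38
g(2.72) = 2.49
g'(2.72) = -0.74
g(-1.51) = 4.41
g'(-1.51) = 2.54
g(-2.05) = 3.30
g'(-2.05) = 1.64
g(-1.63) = 4.12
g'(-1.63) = 2.32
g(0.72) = 6.81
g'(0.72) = -3.03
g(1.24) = 5.16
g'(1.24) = -3.01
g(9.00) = 2.49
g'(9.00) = -0.75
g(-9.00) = 2.49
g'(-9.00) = 0.75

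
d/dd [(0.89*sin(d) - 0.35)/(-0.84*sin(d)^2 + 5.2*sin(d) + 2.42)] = (0.7476*sin(d)^2 - 0.588*sin(d) + 3.9738)*cos(d)/(0.7056*sin(d)^4 - 8.736*sin(d)^3 + 22.9744*sin(d)^2 + 25.168*sin(d) + 5.8564)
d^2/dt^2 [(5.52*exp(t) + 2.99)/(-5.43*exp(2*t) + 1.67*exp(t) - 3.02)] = (-162.756648*exp(4*t) - 402.695316*exp(3*t) + 624.462489*exp(2*t) + 159.948877*exp(t) - 65.424374)*exp(t)/(160.103007*exp(6*t) - 147.719349*exp(5*t) + 312.564375*exp(4*t) - 168.971435*exp(3*t) + 173.83875*exp(2*t) - 45.693204*exp(t) + 27.543608)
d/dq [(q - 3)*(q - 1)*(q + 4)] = 3*q^2 - 13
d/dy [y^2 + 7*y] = 2*y + 7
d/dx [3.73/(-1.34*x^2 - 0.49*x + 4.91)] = (9.9964*x + 1.8277)/(1.34*x^2 + 0.49*x - 4.91)^2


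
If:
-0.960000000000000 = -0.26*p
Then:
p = 3.69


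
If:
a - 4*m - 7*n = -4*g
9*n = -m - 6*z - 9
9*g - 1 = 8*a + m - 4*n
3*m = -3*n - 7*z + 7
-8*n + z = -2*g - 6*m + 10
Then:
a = -29865/5296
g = -20477/5296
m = -4425/5296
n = -13439/5296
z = 1619/662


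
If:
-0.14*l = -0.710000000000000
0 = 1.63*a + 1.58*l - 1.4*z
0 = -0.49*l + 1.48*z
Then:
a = -3.47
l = 5.07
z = 1.68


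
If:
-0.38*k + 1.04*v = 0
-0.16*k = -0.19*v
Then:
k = 0.00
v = 0.00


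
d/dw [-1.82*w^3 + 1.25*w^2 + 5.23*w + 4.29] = -5.46*w^2 + 2.5*w + 5.23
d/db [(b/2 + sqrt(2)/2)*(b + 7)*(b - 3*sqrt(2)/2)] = 3*b^2/2 - sqrt(2)*b/2 + 7*b - 7*sqrt(2)/4 - 3/2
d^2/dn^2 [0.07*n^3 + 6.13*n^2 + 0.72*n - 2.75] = 0.42*n + 12.26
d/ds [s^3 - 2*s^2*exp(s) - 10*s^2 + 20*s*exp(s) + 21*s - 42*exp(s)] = -2*s^2*exp(s) + 3*s^2 + 16*s*exp(s) - 20*s - 22*exp(s) + 21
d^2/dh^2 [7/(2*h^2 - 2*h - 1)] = 28*(2*h^2 - 2*h - 2*(2*h - 1)^2 - 1)/(-2*h^2 + 2*h + 1)^3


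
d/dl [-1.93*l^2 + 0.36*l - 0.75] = 0.36 - 3.86*l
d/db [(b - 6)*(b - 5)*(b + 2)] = 3*b^2 - 18*b + 8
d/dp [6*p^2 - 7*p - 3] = 12*p - 7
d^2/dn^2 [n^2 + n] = 2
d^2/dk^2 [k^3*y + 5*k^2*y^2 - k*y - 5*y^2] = 2*y*(3*k + 5*y)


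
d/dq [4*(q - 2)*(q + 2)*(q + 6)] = 12*q^2 + 48*q - 16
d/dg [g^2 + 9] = 2*g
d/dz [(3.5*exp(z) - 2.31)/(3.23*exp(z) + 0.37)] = 8.7563*exp(z)/(3.23*exp(z) + 0.37)^2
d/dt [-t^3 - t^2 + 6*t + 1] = -3*t^2 - 2*t + 6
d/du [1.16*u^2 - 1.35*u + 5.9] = 2.32*u - 1.35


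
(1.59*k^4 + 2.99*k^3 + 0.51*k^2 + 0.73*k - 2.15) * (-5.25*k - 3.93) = -8.3475*k^5 - 21.9462*k^4 - 14.4282*k^3 - 5.8368*k^2 + 8.4186*k + 8.4495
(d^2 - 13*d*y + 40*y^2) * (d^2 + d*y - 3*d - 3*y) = d^4 - 12*d^3*y - 3*d^3 + 27*d^2*y^2 + 36*d^2*y + 40*d*y^3 - 81*d*y^2 - 120*y^3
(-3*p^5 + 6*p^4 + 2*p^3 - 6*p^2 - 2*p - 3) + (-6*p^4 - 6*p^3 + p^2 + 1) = -3*p^5 - 4*p^3 - 5*p^2 - 2*p - 2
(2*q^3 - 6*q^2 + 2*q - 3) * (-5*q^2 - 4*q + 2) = -10*q^5 + 22*q^4 + 18*q^3 - 5*q^2 + 16*q - 6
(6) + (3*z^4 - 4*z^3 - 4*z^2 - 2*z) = 3*z^4 - 4*z^3 - 4*z^2 - 2*z + 6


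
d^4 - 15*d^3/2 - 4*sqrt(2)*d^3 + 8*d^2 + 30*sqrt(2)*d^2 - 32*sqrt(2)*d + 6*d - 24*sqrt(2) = (d - 6)*(d - 2)*(d + 1/2)*(d - 4*sqrt(2))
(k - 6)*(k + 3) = k^2 - 3*k - 18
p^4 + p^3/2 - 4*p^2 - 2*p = p*(p - 2)*(p + 1/2)*(p + 2)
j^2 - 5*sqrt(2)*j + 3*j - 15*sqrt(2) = (j + 3)*(j - 5*sqrt(2))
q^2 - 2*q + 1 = (q - 1)^2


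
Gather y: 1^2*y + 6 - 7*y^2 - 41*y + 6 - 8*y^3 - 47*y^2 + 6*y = -8*y^3 - 54*y^2 - 34*y + 12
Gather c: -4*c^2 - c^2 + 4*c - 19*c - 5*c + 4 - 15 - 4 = -5*c^2 - 20*c - 15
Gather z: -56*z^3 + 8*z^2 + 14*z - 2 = -56*z^3 + 8*z^2 + 14*z - 2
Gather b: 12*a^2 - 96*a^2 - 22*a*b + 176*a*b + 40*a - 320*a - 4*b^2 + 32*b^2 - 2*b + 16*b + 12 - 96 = -84*a^2 - 280*a + 28*b^2 + b*(154*a + 14) - 84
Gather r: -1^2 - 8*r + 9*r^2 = 9*r^2 - 8*r - 1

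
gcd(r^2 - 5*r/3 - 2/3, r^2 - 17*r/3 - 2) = r + 1/3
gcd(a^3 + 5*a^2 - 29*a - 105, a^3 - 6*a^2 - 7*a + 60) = a^2 - 2*a - 15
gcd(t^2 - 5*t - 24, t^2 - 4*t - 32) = t - 8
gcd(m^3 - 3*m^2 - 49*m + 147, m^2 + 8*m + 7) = m + 7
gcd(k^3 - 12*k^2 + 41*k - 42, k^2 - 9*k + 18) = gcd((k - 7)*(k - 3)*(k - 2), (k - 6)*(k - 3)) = k - 3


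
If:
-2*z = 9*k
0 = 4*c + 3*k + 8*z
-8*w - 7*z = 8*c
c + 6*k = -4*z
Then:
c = 0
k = 0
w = 0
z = 0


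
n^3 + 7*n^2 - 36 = (n - 2)*(n + 3)*(n + 6)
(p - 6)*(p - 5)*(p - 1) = p^3 - 12*p^2 + 41*p - 30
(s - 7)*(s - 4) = s^2 - 11*s + 28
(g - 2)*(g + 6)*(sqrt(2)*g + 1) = sqrt(2)*g^3 + g^2 + 4*sqrt(2)*g^2 - 12*sqrt(2)*g + 4*g - 12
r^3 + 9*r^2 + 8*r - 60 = (r - 2)*(r + 5)*(r + 6)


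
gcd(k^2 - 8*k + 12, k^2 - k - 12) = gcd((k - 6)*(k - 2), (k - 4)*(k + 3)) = 1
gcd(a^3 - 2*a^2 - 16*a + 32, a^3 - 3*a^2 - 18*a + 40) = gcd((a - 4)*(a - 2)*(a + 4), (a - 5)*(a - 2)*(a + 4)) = a^2 + 2*a - 8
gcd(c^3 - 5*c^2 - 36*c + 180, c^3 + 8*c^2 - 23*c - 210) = c^2 + c - 30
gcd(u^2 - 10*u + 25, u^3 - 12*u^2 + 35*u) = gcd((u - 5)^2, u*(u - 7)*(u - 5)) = u - 5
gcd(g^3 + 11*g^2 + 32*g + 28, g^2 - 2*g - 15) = 1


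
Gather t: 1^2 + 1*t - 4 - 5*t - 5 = -4*t - 8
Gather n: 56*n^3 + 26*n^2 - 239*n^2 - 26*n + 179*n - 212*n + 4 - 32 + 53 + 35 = 56*n^3 - 213*n^2 - 59*n + 60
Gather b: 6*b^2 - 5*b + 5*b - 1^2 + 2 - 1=6*b^2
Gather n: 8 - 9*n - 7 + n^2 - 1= n^2 - 9*n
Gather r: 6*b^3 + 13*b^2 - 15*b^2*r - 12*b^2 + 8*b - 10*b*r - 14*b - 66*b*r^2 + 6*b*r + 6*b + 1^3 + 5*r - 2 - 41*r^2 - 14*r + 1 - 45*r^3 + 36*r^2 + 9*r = 6*b^3 + b^2 - 45*r^3 + r^2*(-66*b - 5) + r*(-15*b^2 - 4*b)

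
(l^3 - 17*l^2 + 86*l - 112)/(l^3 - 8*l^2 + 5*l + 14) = (l - 8)/(l + 1)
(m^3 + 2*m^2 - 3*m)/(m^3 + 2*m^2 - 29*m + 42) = m*(m^2 + 2*m - 3)/(m^3 + 2*m^2 - 29*m + 42)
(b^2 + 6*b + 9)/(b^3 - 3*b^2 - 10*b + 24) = (b + 3)/(b^2 - 6*b + 8)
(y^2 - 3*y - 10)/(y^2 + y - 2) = (y - 5)/(y - 1)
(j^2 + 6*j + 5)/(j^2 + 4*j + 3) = (j + 5)/(j + 3)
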